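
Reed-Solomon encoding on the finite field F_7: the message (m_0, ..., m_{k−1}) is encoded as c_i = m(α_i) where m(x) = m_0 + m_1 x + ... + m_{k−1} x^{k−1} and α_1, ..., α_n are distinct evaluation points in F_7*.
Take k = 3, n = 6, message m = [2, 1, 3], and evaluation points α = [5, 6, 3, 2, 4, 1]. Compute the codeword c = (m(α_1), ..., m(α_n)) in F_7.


c = [5, 4, 4, 2, 5, 6]

Message polynomial: m(x) = 2 + 1·x + 3·x^2 (mod 7).
For each evaluation point α_i, compute m(α_i) mod 7:
  α_1 = 5: Horner steps 3 → 2 → 5, so m(5) = 5.
  α_2 = 6: Horner steps 3 → 5 → 4, so m(6) = 4.
  α_3 = 3: Horner steps 3 → 3 → 4, so m(3) = 4.
  α_4 = 2: Horner steps 3 → 0 → 2, so m(2) = 2.
  α_5 = 4: Horner steps 3 → 6 → 5, so m(4) = 5.
  α_6 = 1: Horner steps 3 → 4 → 6, so m(1) = 6.
Codeword c = [5, 4, 4, 2, 5, 6] ∈ F_7^6.


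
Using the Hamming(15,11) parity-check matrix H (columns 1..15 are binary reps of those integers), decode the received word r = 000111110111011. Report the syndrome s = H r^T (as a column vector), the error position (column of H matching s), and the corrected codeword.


s = (0, 1, 0, 0)^T, error position = 4, corrected codeword c = 000011110111011

Compute s = H r^T mod 2 one row at a time:
  s_1 = 1 + 0 + 1 + 1 + 1 + 0 + 1 + 1 = 6 ≡ 0 (mod 2).
  s_2 = 1 + 1 + 1 + 1 + 1 + 0 + 1 + 1 = 7 ≡ 1 (mod 2).
  s_3 = 0 + 0 + 1 + 1 + 1 + 1 + 1 + 1 = 6 ≡ 0 (mod 2).
  s_4 = 0 + 0 + 1 + 1 + 0 + 1 + 0 + 1 = 4 ≡ 0 (mod 2).
s = (0, 1, 0, 0)^T — this equals column 4 of H (binary 0100), so error is at position 4.
Correct: flip bit 4 of r = 000111110111011 to get c = 000011110111011.


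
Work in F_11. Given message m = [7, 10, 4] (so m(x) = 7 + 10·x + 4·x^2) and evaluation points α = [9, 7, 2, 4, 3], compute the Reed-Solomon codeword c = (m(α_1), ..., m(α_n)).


c = [3, 9, 10, 1, 7]

Message polynomial: m(x) = 7 + 10·x + 4·x^2 (mod 11).
For each evaluation point α_i, compute m(α_i) mod 11:
  α_1 = 9: Horner steps 4 → 2 → 3, so m(9) = 3.
  α_2 = 7: Horner steps 4 → 5 → 9, so m(7) = 9.
  α_3 = 2: Horner steps 4 → 7 → 10, so m(2) = 10.
  α_4 = 4: Horner steps 4 → 4 → 1, so m(4) = 1.
  α_5 = 3: Horner steps 4 → 0 → 7, so m(3) = 7.
Codeword c = [3, 9, 10, 1, 7] ∈ F_11^5.


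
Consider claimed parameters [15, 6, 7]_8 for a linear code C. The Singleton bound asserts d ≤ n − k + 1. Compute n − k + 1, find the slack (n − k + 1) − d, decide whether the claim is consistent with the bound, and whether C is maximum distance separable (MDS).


Singleton RHS = n − k + 1 = 10, slack = 3, bound satisfied, not MDS.

Singleton bound: d ≤ n − k + 1.
Here n = 15, k = 6, so n − k + 1 = 10.
Given d = 7, check d ≤ 10: YES.
Slack = (n − k + 1) − d = 3.
The code is NOT MDS (slack = 3 > 0).
Description: the claimed parameters are [15, 6, 7]_8; such a code would be non-MDS.


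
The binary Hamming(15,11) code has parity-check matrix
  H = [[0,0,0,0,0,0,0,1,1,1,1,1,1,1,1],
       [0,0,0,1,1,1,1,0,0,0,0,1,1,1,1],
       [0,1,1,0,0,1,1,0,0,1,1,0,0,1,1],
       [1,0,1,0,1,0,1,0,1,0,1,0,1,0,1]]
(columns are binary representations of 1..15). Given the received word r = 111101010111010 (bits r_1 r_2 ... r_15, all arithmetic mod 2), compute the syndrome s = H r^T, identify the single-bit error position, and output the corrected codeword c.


s = (1, 0, 0, 1)^T, error position = 9, corrected codeword c = 111101011111010

Compute s = H r^T mod 2 one row at a time:
  s_1 = 1 + 0 + 1 + 1 + 1 + 0 + 1 + 0 = 5 ≡ 1 (mod 2).
  s_2 = 1 + 0 + 1 + 0 + 1 + 0 + 1 + 0 = 4 ≡ 0 (mod 2).
  s_3 = 1 + 1 + 1 + 0 + 1 + 1 + 1 + 0 = 6 ≡ 0 (mod 2).
  s_4 = 1 + 1 + 0 + 0 + 0 + 1 + 0 + 0 = 3 ≡ 1 (mod 2).
s = (1, 0, 0, 1)^T — this equals column 9 of H (binary 1001), so error is at position 9.
Correct: flip bit 9 of r = 111101010111010 to get c = 111101011111010.


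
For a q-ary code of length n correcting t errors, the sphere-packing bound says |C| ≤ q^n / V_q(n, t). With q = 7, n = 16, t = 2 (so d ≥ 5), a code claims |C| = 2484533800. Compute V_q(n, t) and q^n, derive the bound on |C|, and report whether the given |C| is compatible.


V_q(n, t) = 4417, q^n = 33232930569601, Hamming bound = 7523869270, |C| = 2484533800 ≤ bound (satisfied).

Step 1: Compute V_q(n, t) = Σ_{j=0}^2 C(n, j) (q−1)^j.
  j = 0: C(16,0)·(6)^0 = 1·1 = 1.
  j = 1: C(16,1)·(6)^1 = 16·6 = 96.
  j = 2: C(16,2)·(6)^2 = 120·36 = 4320.
  V_q(n, t) = 1 + 96 + 4320 = 4417.
Step 2: q^n = 7^16 = 33232930569601.
Step 3: Hamming bound ⌊q^n / V_q(n,t)⌋ = ⌊33232930569601/4417⌋ = 7523869270.
Step 4: Compare |C| = 2484533800 to 7523869270: satisfied.
The claimed |C| lies below the Hamming bound.


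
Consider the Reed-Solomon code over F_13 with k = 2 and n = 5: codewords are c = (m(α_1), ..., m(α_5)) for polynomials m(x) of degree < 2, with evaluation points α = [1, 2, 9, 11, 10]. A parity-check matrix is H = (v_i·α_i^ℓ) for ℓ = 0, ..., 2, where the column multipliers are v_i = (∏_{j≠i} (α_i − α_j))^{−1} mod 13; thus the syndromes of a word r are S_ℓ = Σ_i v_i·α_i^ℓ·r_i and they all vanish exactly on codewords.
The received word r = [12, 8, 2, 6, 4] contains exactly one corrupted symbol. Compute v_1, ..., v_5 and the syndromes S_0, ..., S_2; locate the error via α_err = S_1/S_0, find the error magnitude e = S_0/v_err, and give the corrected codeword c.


S = (11, 9, 5), error at position 2, error magnitude e = 7, c = [12, 1, 2, 6, 4].

Step 1: column multipliers v_i = (∏_{j≠i}(α_i − α_j))^{−1} mod 13.
  i = 1 (α = 1): (1−2)(1−9)(1−11)(1−10) = (−1)·(−8)·(−10)·(−9) = 720 ≡ 5, so v_1 = 5^{−1} = 8 (mod 13).
  i = 2 (α = 2): (2−1)(2−9)(2−11)(2−10) = 1·(−7)·(−9)·(−8) = −504 ≡ 3, so v_2 = 3^{−1} = 9 (mod 13).
  i = 3 (α = 9): (9−1)(9−2)(9−11)(9−10) = 8·7·(−2)·(−1) = 112 ≡ 8, so v_3 = 8^{−1} = 5 (mod 13).
  i = 4 (α = 11): (11−1)(11−2)(11−9)(11−10) = 10·9·2·1 = 180 ≡ 11, so v_4 = 11^{−1} = 6 (mod 13).
  i = 5 (α = 10): (10−1)(10−2)(10−9)(10−11) = 9·8·1·(−1) = −72 ≡ 6, so v_5 = 6^{−1} = 11 (mod 13).
  v = [8, 9, 5, 6, 11].
Step 2: syndromes of r = [12, 8, 2, 6, 4] (all sums mod 13).
  S_0 = Σ v_i r_i = 8·12 + 9·8 + 5·2 + 6·6 + 11·4 = 258 ≡ 11.
  S_1 = Σ v_i α_i r_i = 8·1·12 + 9·2·8 + 5·9·2 + 6·11·6 + 11·10·4 = 1166 ≡ 9.
  α_i^2 mod 13 = [1, 4, 3, 4, 9].
  S_2 = Σ v_i α_i^2 r_i = 8·1·12 + 9·4·8 + 5·3·2 + 6·4·6 + 11·9·4 = 954 ≡ 5.
  S = (11, 9, 5) ≠ 0, so r is not a codeword (an error is present).
Step 3: locate the error. For a single error e at position i, S_ℓ = v_i·e·α_i^ℓ, so α_err = S_1/S_0.
  S_0^{−1} = 11^{−1} = 6 (mod 13), so α_err = 9·6 = 54 ≡ 2 = α_2. Error position i = 2.
  Consistency check: S_2/S_1 = 5·3 = 15 ≡ 2 = α_err ✓ (single-error assumption holds).
Step 4: error magnitude e = S_0/v_2 = S_0·∏_{j≠2}(α_2 − α_j) = 11·3 = 33 ≡ 7 (mod 13).
Step 5: correct position 2: c_2 = r_2 − e = 8 − 7 ≡ 1 (mod 13). Hence c = [12, 1, 2, 6, 4].
  Check: interpolating c through the α_i gives m(x) = 10 + 2·x (degree < 2) with m(α_i) = c_i for every i, so c is indeed a codeword.


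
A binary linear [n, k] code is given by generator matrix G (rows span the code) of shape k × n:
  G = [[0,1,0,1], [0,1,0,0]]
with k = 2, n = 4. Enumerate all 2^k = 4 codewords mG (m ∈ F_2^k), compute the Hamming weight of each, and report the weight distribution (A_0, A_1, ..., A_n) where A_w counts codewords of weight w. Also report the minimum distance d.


Weight distribution: A_0 = 1, A_1 = 2, A_2 = 1. Minimum distance d = 1.

Enumerate all 2^2 = 4 messages m ∈ F_2^2.
For each, compute codeword c = mG in F_2^4, then tally its weight.
  m = 00 → c = 0000, weight = 0.
  m = 10 → c = 0101, weight = 2.
  m = 01 → c = 0100, weight = 1.
  m = 11 → c = 0001, weight = 1.
Tally weights:
  weight 0: 1 codewords.
  weight 1: 2 codewords.
  weight 2: 1 codewords.
Minimum distance d = smallest w > 0 with A_w > 0 = 1.
Sanity: Σ A_w = 4 = 2^2 = 4 ✓.


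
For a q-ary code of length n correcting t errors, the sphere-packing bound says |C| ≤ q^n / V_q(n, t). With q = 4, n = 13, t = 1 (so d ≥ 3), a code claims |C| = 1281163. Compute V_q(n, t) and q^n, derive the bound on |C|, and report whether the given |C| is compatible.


V_q(n, t) = 40, q^n = 67108864, Hamming bound = 1677721, |C| = 1281163 ≤ bound (satisfied).

Step 1: Compute V_q(n, t) = Σ_{j=0}^1 C(n, j) (q−1)^j.
  j = 0: C(13,0)·(3)^0 = 1·1 = 1.
  j = 1: C(13,1)·(3)^1 = 13·3 = 39.
  V_q(n, t) = 1 + 39 = 40.
Step 2: q^n = 4^13 = 67108864.
Step 3: Hamming bound ⌊q^n / V_q(n,t)⌋ = ⌊67108864/40⌋ = 1677721.
Step 4: Compare |C| = 1281163 to 1677721: satisfied.
The claimed |C| lies below the Hamming bound.


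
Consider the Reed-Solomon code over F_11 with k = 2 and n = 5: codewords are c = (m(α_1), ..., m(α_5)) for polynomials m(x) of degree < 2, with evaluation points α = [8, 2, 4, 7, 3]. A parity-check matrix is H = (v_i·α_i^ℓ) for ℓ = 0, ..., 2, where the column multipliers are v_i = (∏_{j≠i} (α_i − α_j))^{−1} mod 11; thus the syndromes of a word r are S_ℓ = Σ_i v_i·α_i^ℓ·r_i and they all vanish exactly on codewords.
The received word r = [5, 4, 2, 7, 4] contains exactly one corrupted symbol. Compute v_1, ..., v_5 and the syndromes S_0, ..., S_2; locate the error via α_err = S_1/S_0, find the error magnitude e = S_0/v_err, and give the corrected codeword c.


S = (4, 8, 5), error at position 2, error magnitude e = 9, c = [5, 6, 2, 7, 4].

Step 1: column multipliers v_i = (∏_{j≠i}(α_i − α_j))^{−1} mod 11.
  i = 1 (α = 8): (8−2)(8−4)(8−7)(8−3) = 6·4·1·5 = 120 ≡ 10, so v_1 = 10^{−1} = 10 (mod 11).
  i = 2 (α = 2): (2−8)(2−4)(2−7)(2−3) = (−6)·(−2)·(−5)·(−1) = 60 ≡ 5, so v_2 = 5^{−1} = 9 (mod 11).
  i = 3 (α = 4): (4−8)(4−2)(4−7)(4−3) = (−4)·2·(−3)·1 = 24 ≡ 2, so v_3 = 2^{−1} = 6 (mod 11).
  i = 4 (α = 7): (7−8)(7−2)(7−4)(7−3) = (−1)·5·3·4 = −60 ≡ 6, so v_4 = 6^{−1} = 2 (mod 11).
  i = 5 (α = 3): (3−8)(3−2)(3−4)(3−7) = (−5)·1·(−1)·(−4) = −20 ≡ 2, so v_5 = 2^{−1} = 6 (mod 11).
  v = [10, 9, 6, 2, 6].
Step 2: syndromes of r = [5, 4, 2, 7, 4] (all sums mod 11).
  S_0 = Σ v_i r_i = 10·5 + 9·4 + 6·2 + 2·7 + 6·4 = 136 ≡ 4.
  S_1 = Σ v_i α_i r_i = 10·8·5 + 9·2·4 + 6·4·2 + 2·7·7 + 6·3·4 = 690 ≡ 8.
  α_i^2 mod 11 = [9, 4, 5, 5, 9].
  S_2 = Σ v_i α_i^2 r_i = 10·9·5 + 9·4·4 + 6·5·2 + 2·5·7 + 6·9·4 = 940 ≡ 5.
  S = (4, 8, 5) ≠ 0, so r is not a codeword (an error is present).
Step 3: locate the error. For a single error e at position i, S_ℓ = v_i·e·α_i^ℓ, so α_err = S_1/S_0.
  S_0^{−1} = 4^{−1} = 3 (mod 11), so α_err = 8·3 = 24 ≡ 2 = α_2. Error position i = 2.
  Consistency check: S_2/S_1 = 5·7 = 35 ≡ 2 = α_err ✓ (single-error assumption holds).
Step 4: error magnitude e = S_0/v_2 = S_0·∏_{j≠2}(α_2 − α_j) = 4·5 = 20 ≡ 9 (mod 11).
Step 5: correct position 2: c_2 = r_2 − e = 4 − 9 ≡ 6 (mod 11). Hence c = [5, 6, 2, 7, 4].
  Check: interpolating c through the α_i gives m(x) = 10 + 9·x (degree < 2) with m(α_i) = c_i for every i, so c is indeed a codeword.


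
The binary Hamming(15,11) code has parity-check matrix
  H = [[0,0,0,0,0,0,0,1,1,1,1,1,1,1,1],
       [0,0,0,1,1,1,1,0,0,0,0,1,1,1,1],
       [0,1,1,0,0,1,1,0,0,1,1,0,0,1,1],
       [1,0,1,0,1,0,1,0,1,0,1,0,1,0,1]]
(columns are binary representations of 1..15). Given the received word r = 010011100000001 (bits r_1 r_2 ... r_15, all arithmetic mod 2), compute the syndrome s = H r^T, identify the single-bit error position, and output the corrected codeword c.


s = (1, 0, 0, 1)^T, error position = 9, corrected codeword c = 010011101000001

Compute s = H r^T mod 2 one row at a time:
  s_1 = 0 + 0 + 0 + 0 + 0 + 0 + 0 + 1 = 1 ≡ 1 (mod 2).
  s_2 = 0 + 1 + 1 + 1 + 0 + 0 + 0 + 1 = 4 ≡ 0 (mod 2).
  s_3 = 1 + 0 + 1 + 1 + 0 + 0 + 0 + 1 = 4 ≡ 0 (mod 2).
  s_4 = 0 + 0 + 1 + 1 + 0 + 0 + 0 + 1 = 3 ≡ 1 (mod 2).
s = (1, 0, 0, 1)^T — this equals column 9 of H (binary 1001), so error is at position 9.
Correct: flip bit 9 of r = 010011100000001 to get c = 010011101000001.


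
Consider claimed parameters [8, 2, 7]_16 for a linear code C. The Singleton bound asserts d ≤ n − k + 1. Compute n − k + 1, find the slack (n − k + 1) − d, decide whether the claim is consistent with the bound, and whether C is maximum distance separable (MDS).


Singleton RHS = n − k + 1 = 7, slack = 0, bound satisfied, MDS.

Singleton bound: d ≤ n − k + 1.
Here n = 8, k = 2, so n − k + 1 = 7.
Given d = 7, check d ≤ 7: YES.
Slack = (n − k + 1) − d = 0.
The code is MDS (slack = 0).
Description: the claimed parameters are [8, 2, 7]_16; such a code would be MDS (meets Singleton bound).


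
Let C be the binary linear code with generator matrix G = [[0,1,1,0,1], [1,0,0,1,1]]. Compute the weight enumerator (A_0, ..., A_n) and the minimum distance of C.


Weight distribution: A_0 = 1, A_3 = 2, A_4 = 1. Minimum distance d = 3.

Enumerate all 2^2 = 4 messages m ∈ F_2^2.
For each, compute codeword c = mG in F_2^5, then tally its weight.
  m = 00 → c = 00000, weight = 0.
  m = 10 → c = 01101, weight = 3.
  m = 01 → c = 10011, weight = 3.
  m = 11 → c = 11110, weight = 4.
Tally weights:
  weight 0: 1 codewords.
  weight 3: 2 codewords.
  weight 4: 1 codewords.
Minimum distance d = smallest w > 0 with A_w > 0 = 3.
Sanity: Σ A_w = 4 = 2^2 = 4 ✓.


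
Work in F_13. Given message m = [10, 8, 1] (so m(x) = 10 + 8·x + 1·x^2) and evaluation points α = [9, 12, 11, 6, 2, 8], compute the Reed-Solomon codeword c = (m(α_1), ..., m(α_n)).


c = [7, 3, 11, 3, 4, 8]

Message polynomial: m(x) = 10 + 8·x + 1·x^2 (mod 13).
For each evaluation point α_i, compute m(α_i) mod 13:
  α_1 = 9: Horner steps 1 → 4 → 7, so m(9) = 7.
  α_2 = 12: Horner steps 1 → 7 → 3, so m(12) = 3.
  α_3 = 11: Horner steps 1 → 6 → 11, so m(11) = 11.
  α_4 = 6: Horner steps 1 → 1 → 3, so m(6) = 3.
  α_5 = 2: Horner steps 1 → 10 → 4, so m(2) = 4.
  α_6 = 8: Horner steps 1 → 3 → 8, so m(8) = 8.
Codeword c = [7, 3, 11, 3, 4, 8] ∈ F_13^6.


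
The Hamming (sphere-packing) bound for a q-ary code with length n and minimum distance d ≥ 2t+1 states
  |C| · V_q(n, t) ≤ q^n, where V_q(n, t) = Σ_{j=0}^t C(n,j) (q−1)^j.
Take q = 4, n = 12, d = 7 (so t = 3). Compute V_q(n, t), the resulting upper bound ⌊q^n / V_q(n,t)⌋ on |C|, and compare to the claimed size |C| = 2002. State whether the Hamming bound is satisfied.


V_q(n, t) = 6571, q^n = 16777216, Hamming bound = 2553, |C| = 2002 ≤ bound (satisfied).

Step 1: Compute V_q(n, t) = Σ_{j=0}^3 C(n, j) (q−1)^j.
  j = 0: C(12,0)·(3)^0 = 1·1 = 1.
  j = 1: C(12,1)·(3)^1 = 12·3 = 36.
  j = 2: C(12,2)·(3)^2 = 66·9 = 594.
  j = 3: C(12,3)·(3)^3 = 220·27 = 5940.
  V_q(n, t) = 1 + 36 + 594 + 5940 = 6571.
Step 2: q^n = 4^12 = 16777216.
Step 3: Hamming bound ⌊q^n / V_q(n,t)⌋ = ⌊16777216/6571⌋ = 2553.
Step 4: Compare |C| = 2002 to 2553: satisfied.
The claimed |C| lies below the Hamming bound.


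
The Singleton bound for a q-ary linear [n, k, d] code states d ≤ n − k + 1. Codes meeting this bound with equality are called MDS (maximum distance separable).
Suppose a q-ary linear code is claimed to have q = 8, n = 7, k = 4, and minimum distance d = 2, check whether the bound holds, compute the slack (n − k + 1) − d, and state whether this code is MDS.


Singleton RHS = n − k + 1 = 4, slack = 2, bound satisfied, not MDS.

Singleton bound: d ≤ n − k + 1.
Here n = 7, k = 4, so n − k + 1 = 4.
Given d = 2, check d ≤ 4: YES.
Slack = (n − k + 1) − d = 2.
The code is NOT MDS (slack = 2 > 0).
Description: the claimed parameters are [7, 4, 2]_8; such a code would be non-MDS.


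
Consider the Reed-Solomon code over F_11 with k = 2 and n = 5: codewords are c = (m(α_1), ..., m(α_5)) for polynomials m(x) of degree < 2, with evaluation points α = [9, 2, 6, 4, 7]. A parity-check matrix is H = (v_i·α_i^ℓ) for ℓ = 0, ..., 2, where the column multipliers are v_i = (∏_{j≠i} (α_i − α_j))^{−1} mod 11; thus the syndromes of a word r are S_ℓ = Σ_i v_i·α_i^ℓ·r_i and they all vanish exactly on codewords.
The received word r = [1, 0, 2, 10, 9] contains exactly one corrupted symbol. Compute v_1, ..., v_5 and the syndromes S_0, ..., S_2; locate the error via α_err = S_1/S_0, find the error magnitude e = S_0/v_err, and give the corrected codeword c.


S = (3, 6, 1), error at position 2, error magnitude e = 4, c = [1, 7, 2, 10, 9].

Step 1: column multipliers v_i = (∏_{j≠i}(α_i − α_j))^{−1} mod 11.
  i = 1 (α = 9): (9−2)(9−6)(9−4)(9−7) = 7·3·5·2 = 210 ≡ 1, so v_1 = 1^{−1} = 1 (mod 11).
  i = 2 (α = 2): (2−9)(2−6)(2−4)(2−7) = (−7)·(−4)·(−2)·(−5) = 280 ≡ 5, so v_2 = 5^{−1} = 9 (mod 11).
  i = 3 (α = 6): (6−9)(6−2)(6−4)(6−7) = (−3)·4·2·(−1) = 24 ≡ 2, so v_3 = 2^{−1} = 6 (mod 11).
  i = 4 (α = 4): (4−9)(4−2)(4−6)(4−7) = (−5)·2·(−2)·(−3) = −60 ≡ 6, so v_4 = 6^{−1} = 2 (mod 11).
  i = 5 (α = 7): (7−9)(7−2)(7−6)(7−4) = (−2)·5·1·3 = −30 ≡ 3, so v_5 = 3^{−1} = 4 (mod 11).
  v = [1, 9, 6, 2, 4].
Step 2: syndromes of r = [1, 0, 2, 10, 9] (all sums mod 11).
  S_0 = Σ v_i r_i = 1·1 + 9·0 + 6·2 + 2·10 + 4·9 = 69 ≡ 3.
  S_1 = Σ v_i α_i r_i = 1·9·1 + 9·2·0 + 6·6·2 + 2·4·10 + 4·7·9 = 413 ≡ 6.
  α_i^2 mod 11 = [4, 4, 3, 5, 5].
  S_2 = Σ v_i α_i^2 r_i = 1·4·1 + 9·4·0 + 6·3·2 + 2·5·10 + 4·5·9 = 320 ≡ 1.
  S = (3, 6, 1) ≠ 0, so r is not a codeword (an error is present).
Step 3: locate the error. For a single error e at position i, S_ℓ = v_i·e·α_i^ℓ, so α_err = S_1/S_0.
  S_0^{−1} = 3^{−1} = 4 (mod 11), so α_err = 6·4 = 24 ≡ 2 = α_2. Error position i = 2.
  Consistency check: S_2/S_1 = 1·2 = 2 ≡ 2 = α_err ✓ (single-error assumption holds).
Step 4: error magnitude e = S_0/v_2 = S_0·∏_{j≠2}(α_2 − α_j) = 3·5 = 15 ≡ 4 (mod 11).
Step 5: correct position 2: c_2 = r_2 − e = 0 − 4 ≡ 7 (mod 11). Hence c = [1, 7, 2, 10, 9].
  Check: interpolating c through the α_i gives m(x) = 4 + 7·x (degree < 2) with m(α_i) = c_i for every i, so c is indeed a codeword.


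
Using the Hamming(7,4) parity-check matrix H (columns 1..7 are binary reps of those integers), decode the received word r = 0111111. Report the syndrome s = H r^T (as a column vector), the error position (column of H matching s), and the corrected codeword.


s = (0, 0, 1)^T, error position = 1, corrected codeword c = 1111111

Compute s = H r^T mod 2 one row at a time:
  s_1 = 1 + 1 + 1 + 1 = 4 ≡ 0 (mod 2).
  s_2 = 1 + 1 + 1 + 1 = 4 ≡ 0 (mod 2).
  s_3 = 0 + 1 + 1 + 1 = 3 ≡ 1 (mod 2).
s = (0, 0, 1)^T — this equals column 1 of H (binary 001), so error is at position 1.
Correct: flip bit 1 of r = 0111111 to get c = 1111111.


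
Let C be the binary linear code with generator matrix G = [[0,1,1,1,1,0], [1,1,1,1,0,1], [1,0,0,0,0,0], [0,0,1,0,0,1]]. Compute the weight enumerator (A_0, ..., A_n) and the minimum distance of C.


Weight distribution: A_0 = 1, A_1 = 1, A_2 = 4, A_3 = 4, A_4 = 3, A_5 = 3. Minimum distance d = 1.

Enumerate all 2^4 = 16 messages m ∈ F_2^4.
For each, compute codeword c = mG in F_2^6, then tally its weight.
  m = 0000 → c = 000000, weight = 0.
  m = 1000 → c = 011110, weight = 4.
  m = 0100 → c = 111101, weight = 5.
  m = 1100 → c = 100011, weight = 3.
  m = 0010 → c = 100000, weight = 1.
  m = 1010 → c = 111110, weight = 5.
  m = 0110 → c = 011101, weight = 4.
  m = 1110 → c = 000011, weight = 2.
  m = 0001 → c = 001001, weight = 2.
  m = 1001 → c = 010111, weight = 4.
  m = 0101 → c = 110100, weight = 3.
  m = 1101 → c = 101010, weight = 3.
  m = 0011 → c = 101001, weight = 3.
  m = 1011 → c = 110111, weight = 5.
  m = 0111 → c = 010100, weight = 2.
  m = 1111 → c = 001010, weight = 2.
Tally weights:
  weight 0: 1 codewords.
  weight 1: 1 codewords.
  weight 2: 4 codewords.
  weight 3: 4 codewords.
  weight 4: 3 codewords.
  weight 5: 3 codewords.
Minimum distance d = smallest w > 0 with A_w > 0 = 1.
Sanity: Σ A_w = 16 = 2^4 = 16 ✓.


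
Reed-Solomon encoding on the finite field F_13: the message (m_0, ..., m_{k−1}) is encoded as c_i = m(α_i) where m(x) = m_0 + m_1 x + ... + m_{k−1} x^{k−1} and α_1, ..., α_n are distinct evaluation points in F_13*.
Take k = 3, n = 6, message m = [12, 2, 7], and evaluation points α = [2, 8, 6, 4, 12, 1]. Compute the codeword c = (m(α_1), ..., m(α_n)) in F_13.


c = [5, 8, 3, 2, 4, 8]

Message polynomial: m(x) = 12 + 2·x + 7·x^2 (mod 13).
For each evaluation point α_i, compute m(α_i) mod 13:
  α_1 = 2: Horner steps 7 → 3 → 5, so m(2) = 5.
  α_2 = 8: Horner steps 7 → 6 → 8, so m(8) = 8.
  α_3 = 6: Horner steps 7 → 5 → 3, so m(6) = 3.
  α_4 = 4: Horner steps 7 → 4 → 2, so m(4) = 2.
  α_5 = 12: Horner steps 7 → 8 → 4, so m(12) = 4.
  α_6 = 1: Horner steps 7 → 9 → 8, so m(1) = 8.
Codeword c = [5, 8, 3, 2, 4, 8] ∈ F_13^6.


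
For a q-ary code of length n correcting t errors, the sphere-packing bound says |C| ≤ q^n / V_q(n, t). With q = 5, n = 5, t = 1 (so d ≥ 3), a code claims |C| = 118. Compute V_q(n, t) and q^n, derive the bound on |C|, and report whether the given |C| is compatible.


V_q(n, t) = 21, q^n = 3125, Hamming bound = 148, |C| = 118 ≤ bound (satisfied).

Step 1: Compute V_q(n, t) = Σ_{j=0}^1 C(n, j) (q−1)^j.
  j = 0: C(5,0)·(4)^0 = 1·1 = 1.
  j = 1: C(5,1)·(4)^1 = 5·4 = 20.
  V_q(n, t) = 1 + 20 = 21.
Step 2: q^n = 5^5 = 3125.
Step 3: Hamming bound ⌊q^n / V_q(n,t)⌋ = ⌊3125/21⌋ = 148.
Step 4: Compare |C| = 118 to 148: satisfied.
The claimed |C| lies below the Hamming bound.


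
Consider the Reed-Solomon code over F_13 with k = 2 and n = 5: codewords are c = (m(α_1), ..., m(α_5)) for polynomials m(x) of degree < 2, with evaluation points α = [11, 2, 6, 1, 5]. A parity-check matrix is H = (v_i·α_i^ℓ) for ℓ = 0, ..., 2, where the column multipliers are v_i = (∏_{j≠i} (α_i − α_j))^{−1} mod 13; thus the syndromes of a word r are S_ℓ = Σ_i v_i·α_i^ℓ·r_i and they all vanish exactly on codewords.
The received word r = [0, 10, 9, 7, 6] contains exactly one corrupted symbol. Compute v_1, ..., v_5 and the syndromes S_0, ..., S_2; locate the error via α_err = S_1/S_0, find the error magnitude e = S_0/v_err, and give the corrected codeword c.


S = (6, 1, 11), error at position 1, error magnitude e = 2, c = [11, 10, 9, 7, 6].

Step 1: column multipliers v_i = (∏_{j≠i}(α_i − α_j))^{−1} mod 13.
  i = 1 (α = 11): (11−2)(11−6)(11−1)(11−5) = 9·5·10·6 = 2700 ≡ 9, so v_1 = 9^{−1} = 3 (mod 13).
  i = 2 (α = 2): (2−11)(2−6)(2−1)(2−5) = (−9)·(−4)·1·(−3) = −108 ≡ 9, so v_2 = 9^{−1} = 3 (mod 13).
  i = 3 (α = 6): (6−11)(6−2)(6−1)(6−5) = (−5)·4·5·1 = −100 ≡ 4, so v_3 = 4^{−1} = 10 (mod 13).
  i = 4 (α = 1): (1−11)(1−2)(1−6)(1−5) = (−10)·(−1)·(−5)·(−4) = 200 ≡ 5, so v_4 = 5^{−1} = 8 (mod 13).
  i = 5 (α = 5): (5−11)(5−2)(5−6)(5−1) = (−6)·3·(−1)·4 = 72 ≡ 7, so v_5 = 7^{−1} = 2 (mod 13).
  v = [3, 3, 10, 8, 2].
Step 2: syndromes of r = [0, 10, 9, 7, 6] (all sums mod 13).
  S_0 = Σ v_i r_i = 3·0 + 3·10 + 10·9 + 8·7 + 2·6 = 188 ≡ 6.
  S_1 = Σ v_i α_i r_i = 3·11·0 + 3·2·10 + 10·6·9 + 8·1·7 + 2·5·6 = 716 ≡ 1.
  α_i^2 mod 13 = [4, 4, 10, 1, 12].
  S_2 = Σ v_i α_i^2 r_i = 3·4·0 + 3·4·10 + 10·10·9 + 8·1·7 + 2·12·6 = 1220 ≡ 11.
  S = (6, 1, 11) ≠ 0, so r is not a codeword (an error is present).
Step 3: locate the error. For a single error e at position i, S_ℓ = v_i·e·α_i^ℓ, so α_err = S_1/S_0.
  S_0^{−1} = 6^{−1} = 11 (mod 13), so α_err = 1·11 = 11 ≡ 11 = α_1. Error position i = 1.
  Consistency check: S_2/S_1 = 11·1 = 11 ≡ 11 = α_err ✓ (single-error assumption holds).
Step 4: error magnitude e = S_0/v_1 = S_0·∏_{j≠1}(α_1 − α_j) = 6·9 = 54 ≡ 2 (mod 13).
Step 5: correct position 1: c_1 = r_1 − e = 0 − 2 ≡ 11 (mod 13). Hence c = [11, 10, 9, 7, 6].
  Check: interpolating c through the α_i gives m(x) = 4 + 3·x (degree < 2) with m(α_i) = c_i for every i, so c is indeed a codeword.


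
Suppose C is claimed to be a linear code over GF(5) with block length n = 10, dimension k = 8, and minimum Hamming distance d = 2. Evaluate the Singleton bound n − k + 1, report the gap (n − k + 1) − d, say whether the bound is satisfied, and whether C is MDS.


Singleton RHS = n − k + 1 = 3, slack = 1, bound satisfied, not MDS.

Singleton bound: d ≤ n − k + 1.
Here n = 10, k = 8, so n − k + 1 = 3.
Given d = 2, check d ≤ 3: YES.
Slack = (n − k + 1) − d = 1.
The code is NOT MDS (slack = 1 > 0).
Description: the claimed parameters are [10, 8, 2]_5; such a code would be non-MDS.


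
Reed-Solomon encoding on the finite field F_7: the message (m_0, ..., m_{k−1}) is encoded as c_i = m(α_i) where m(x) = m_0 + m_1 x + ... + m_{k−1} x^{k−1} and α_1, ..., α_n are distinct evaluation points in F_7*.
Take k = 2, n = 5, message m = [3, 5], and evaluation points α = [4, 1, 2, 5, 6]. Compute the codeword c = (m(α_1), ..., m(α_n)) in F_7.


c = [2, 1, 6, 0, 5]

Message polynomial: m(x) = 3 + 5·x (mod 7).
For each evaluation point α_i, compute m(α_i) mod 7:
  α_1 = 4: Horner steps 5 → 2, so m(4) = 2.
  α_2 = 1: Horner steps 5 → 1, so m(1) = 1.
  α_3 = 2: Horner steps 5 → 6, so m(2) = 6.
  α_4 = 5: Horner steps 5 → 0, so m(5) = 0.
  α_5 = 6: Horner steps 5 → 5, so m(6) = 5.
Codeword c = [2, 1, 6, 0, 5] ∈ F_7^5.


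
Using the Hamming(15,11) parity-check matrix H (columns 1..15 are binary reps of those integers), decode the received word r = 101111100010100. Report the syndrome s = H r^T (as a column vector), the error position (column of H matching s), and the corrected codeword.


s = (0, 1, 0, 0)^T, error position = 4, corrected codeword c = 101011100010100

Compute s = H r^T mod 2 one row at a time:
  s_1 = 0 + 0 + 0 + 1 + 0 + 1 + 0 + 0 = 2 ≡ 0 (mod 2).
  s_2 = 1 + 1 + 1 + 1 + 0 + 1 + 0 + 0 = 5 ≡ 1 (mod 2).
  s_3 = 0 + 1 + 1 + 1 + 0 + 1 + 0 + 0 = 4 ≡ 0 (mod 2).
  s_4 = 1 + 1 + 1 + 1 + 0 + 1 + 1 + 0 = 6 ≡ 0 (mod 2).
s = (0, 1, 0, 0)^T — this equals column 4 of H (binary 0100), so error is at position 4.
Correct: flip bit 4 of r = 101111100010100 to get c = 101011100010100.


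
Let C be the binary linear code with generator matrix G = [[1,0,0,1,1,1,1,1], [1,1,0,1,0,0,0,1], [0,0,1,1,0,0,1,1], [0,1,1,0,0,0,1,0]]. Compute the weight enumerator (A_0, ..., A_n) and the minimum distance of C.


Weight distribution: A_0 = 1, A_1 = 1, A_3 = 3, A_4 = 5, A_5 = 3, A_6 = 2, A_7 = 1. Minimum distance d = 1.

Enumerate all 2^4 = 16 messages m ∈ F_2^4.
For each, compute codeword c = mG in F_2^8, then tally its weight.
  m = 0000 → c = 00000000, weight = 0.
  m = 1000 → c = 10011111, weight = 6.
  m = 0100 → c = 11010001, weight = 4.
  m = 1100 → c = 01001110, weight = 4.
  m = 0010 → c = 00110011, weight = 4.
  m = 1010 → c = 10101100, weight = 4.
  m = 0110 → c = 11100010, weight = 4.
  m = 1110 → c = 01111101, weight = 6.
  m = 0001 → c = 01100010, weight = 3.
  m = 1001 → c = 11111101, weight = 7.
  m = 0101 → c = 10110011, weight = 5.
  m = 1101 → c = 00101100, weight = 3.
  m = 0011 → c = 01010001, weight = 3.
  m = 1011 → c = 11001110, weight = 5.
  m = 0111 → c = 10000000, weight = 1.
  m = 1111 → c = 00011111, weight = 5.
Tally weights:
  weight 0: 1 codewords.
  weight 1: 1 codewords.
  weight 3: 3 codewords.
  weight 4: 5 codewords.
  weight 5: 3 codewords.
  weight 6: 2 codewords.
  weight 7: 1 codewords.
Minimum distance d = smallest w > 0 with A_w > 0 = 1.
Sanity: Σ A_w = 16 = 2^4 = 16 ✓.


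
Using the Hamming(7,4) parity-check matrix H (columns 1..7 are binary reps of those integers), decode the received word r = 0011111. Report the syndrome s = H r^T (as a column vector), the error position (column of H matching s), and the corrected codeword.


s = (0, 1, 1)^T, error position = 3, corrected codeword c = 0001111

Compute s = H r^T mod 2 one row at a time:
  s_1 = 1 + 1 + 1 + 1 = 4 ≡ 0 (mod 2).
  s_2 = 0 + 1 + 1 + 1 = 3 ≡ 1 (mod 2).
  s_3 = 0 + 1 + 1 + 1 = 3 ≡ 1 (mod 2).
s = (0, 1, 1)^T — this equals column 3 of H (binary 011), so error is at position 3.
Correct: flip bit 3 of r = 0011111 to get c = 0001111.


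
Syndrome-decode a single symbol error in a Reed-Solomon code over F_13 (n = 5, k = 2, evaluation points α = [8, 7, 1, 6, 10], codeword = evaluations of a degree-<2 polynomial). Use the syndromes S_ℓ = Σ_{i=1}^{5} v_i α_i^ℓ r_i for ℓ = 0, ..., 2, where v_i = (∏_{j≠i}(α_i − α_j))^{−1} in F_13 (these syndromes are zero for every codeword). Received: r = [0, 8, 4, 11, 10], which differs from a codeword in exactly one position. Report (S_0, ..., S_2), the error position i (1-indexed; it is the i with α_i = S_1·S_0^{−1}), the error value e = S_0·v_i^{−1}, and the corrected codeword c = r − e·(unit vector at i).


S = (5, 4, 11), error at position 4, error magnitude e = 8, c = [0, 8, 4, 3, 10].

Step 1: column multipliers v_i = (∏_{j≠i}(α_i − α_j))^{−1} mod 13.
  i = 1 (α = 8): (8−7)(8−1)(8−6)(8−10) = 1·7·2·(−2) = −28 ≡ 11, so v_1 = 11^{−1} = 6 (mod 13).
  i = 2 (α = 7): (7−8)(7−1)(7−6)(7−10) = (−1)·6·1·(−3) = 18 ≡ 5, so v_2 = 5^{−1} = 8 (mod 13).
  i = 3 (α = 1): (1−8)(1−7)(1−6)(1−10) = (−7)·(−6)·(−5)·(−9) = 1890 ≡ 5, so v_3 = 5^{−1} = 8 (mod 13).
  i = 4 (α = 6): (6−8)(6−7)(6−1)(6−10) = (−2)·(−1)·5·(−4) = −40 ≡ 12, so v_4 = 12^{−1} = 12 (mod 13).
  i = 5 (α = 10): (10−8)(10−7)(10−1)(10−6) = 2·3·9·4 = 216 ≡ 8, so v_5 = 8^{−1} = 5 (mod 13).
  v = [6, 8, 8, 12, 5].
Step 2: syndromes of r = [0, 8, 4, 11, 10] (all sums mod 13).
  S_0 = Σ v_i r_i = 6·0 + 8·8 + 8·4 + 12·11 + 5·10 = 278 ≡ 5.
  S_1 = Σ v_i α_i r_i = 6·8·0 + 8·7·8 + 8·1·4 + 12·6·11 + 5·10·10 = 1772 ≡ 4.
  α_i^2 mod 13 = [12, 10, 1, 10, 9].
  S_2 = Σ v_i α_i^2 r_i = 6·12·0 + 8·10·8 + 8·1·4 + 12·10·11 + 5·9·10 = 2442 ≡ 11.
  S = (5, 4, 11) ≠ 0, so r is not a codeword (an error is present).
Step 3: locate the error. For a single error e at position i, S_ℓ = v_i·e·α_i^ℓ, so α_err = S_1/S_0.
  S_0^{−1} = 5^{−1} = 8 (mod 13), so α_err = 4·8 = 32 ≡ 6 = α_4. Error position i = 4.
  Consistency check: S_2/S_1 = 11·10 = 110 ≡ 6 = α_err ✓ (single-error assumption holds).
Step 4: error magnitude e = S_0/v_4 = S_0·∏_{j≠4}(α_4 − α_j) = 5·12 = 60 ≡ 8 (mod 13).
Step 5: correct position 4: c_4 = r_4 − e = 11 − 8 ≡ 3 (mod 13). Hence c = [0, 8, 4, 3, 10].
  Check: interpolating c through the α_i gives m(x) = 12 + 5·x (degree < 2) with m(α_i) = c_i for every i, so c is indeed a codeword.


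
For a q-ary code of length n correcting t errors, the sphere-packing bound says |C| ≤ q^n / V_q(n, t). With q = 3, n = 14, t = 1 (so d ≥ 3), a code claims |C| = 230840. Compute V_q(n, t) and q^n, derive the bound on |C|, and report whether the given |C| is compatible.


V_q(n, t) = 29, q^n = 4782969, Hamming bound = 164929, |C| = 230840 > bound (violated).

Step 1: Compute V_q(n, t) = Σ_{j=0}^1 C(n, j) (q−1)^j.
  j = 0: C(14,0)·(2)^0 = 1·1 = 1.
  j = 1: C(14,1)·(2)^1 = 14·2 = 28.
  V_q(n, t) = 1 + 28 = 29.
Step 2: q^n = 3^14 = 4782969.
Step 3: Hamming bound ⌊q^n / V_q(n,t)⌋ = ⌊4782969/29⌋ = 164929.
Step 4: Compare |C| = 230840 to 164929: violated.
The claimed |C| lies above the Hamming bound, so no 3-ary code of length 14 with d ≥ 3 can have 230840 codewords.


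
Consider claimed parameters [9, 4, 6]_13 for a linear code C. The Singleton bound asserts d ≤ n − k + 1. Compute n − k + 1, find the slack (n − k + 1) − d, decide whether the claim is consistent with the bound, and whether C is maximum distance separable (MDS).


Singleton RHS = n − k + 1 = 6, slack = 0, bound satisfied, MDS.

Singleton bound: d ≤ n − k + 1.
Here n = 9, k = 4, so n − k + 1 = 6.
Given d = 6, check d ≤ 6: YES.
Slack = (n − k + 1) − d = 0.
The code is MDS (slack = 0).
Description: the claimed parameters are [9, 4, 6]_13; such a code would be MDS (meets Singleton bound).


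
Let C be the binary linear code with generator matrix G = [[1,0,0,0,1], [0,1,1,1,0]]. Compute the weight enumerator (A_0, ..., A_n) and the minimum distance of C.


Weight distribution: A_0 = 1, A_2 = 1, A_3 = 1, A_5 = 1. Minimum distance d = 2.

Enumerate all 2^2 = 4 messages m ∈ F_2^2.
For each, compute codeword c = mG in F_2^5, then tally its weight.
  m = 00 → c = 00000, weight = 0.
  m = 10 → c = 10001, weight = 2.
  m = 01 → c = 01110, weight = 3.
  m = 11 → c = 11111, weight = 5.
Tally weights:
  weight 0: 1 codewords.
  weight 2: 1 codewords.
  weight 3: 1 codewords.
  weight 5: 1 codewords.
Minimum distance d = smallest w > 0 with A_w > 0 = 2.
Sanity: Σ A_w = 4 = 2^2 = 4 ✓.


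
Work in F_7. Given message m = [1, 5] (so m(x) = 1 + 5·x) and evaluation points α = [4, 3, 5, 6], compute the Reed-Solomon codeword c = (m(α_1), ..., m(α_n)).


c = [0, 2, 5, 3]

Message polynomial: m(x) = 1 + 5·x (mod 7).
For each evaluation point α_i, compute m(α_i) mod 7:
  α_1 = 4: Horner steps 5 → 0, so m(4) = 0.
  α_2 = 3: Horner steps 5 → 2, so m(3) = 2.
  α_3 = 5: Horner steps 5 → 5, so m(5) = 5.
  α_4 = 6: Horner steps 5 → 3, so m(6) = 3.
Codeword c = [0, 2, 5, 3] ∈ F_7^4.


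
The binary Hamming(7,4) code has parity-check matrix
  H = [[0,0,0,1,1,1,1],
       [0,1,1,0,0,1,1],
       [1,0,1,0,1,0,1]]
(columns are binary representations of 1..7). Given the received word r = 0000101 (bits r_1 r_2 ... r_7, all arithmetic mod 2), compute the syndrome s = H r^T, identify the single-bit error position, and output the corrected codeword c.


s = (0, 1, 0)^T, error position = 2, corrected codeword c = 0100101

Compute s = H r^T mod 2 one row at a time:
  s_1 = 0 + 1 + 0 + 1 = 2 ≡ 0 (mod 2).
  s_2 = 0 + 0 + 0 + 1 = 1 ≡ 1 (mod 2).
  s_3 = 0 + 0 + 1 + 1 = 2 ≡ 0 (mod 2).
s = (0, 1, 0)^T — this equals column 2 of H (binary 010), so error is at position 2.
Correct: flip bit 2 of r = 0000101 to get c = 0100101.


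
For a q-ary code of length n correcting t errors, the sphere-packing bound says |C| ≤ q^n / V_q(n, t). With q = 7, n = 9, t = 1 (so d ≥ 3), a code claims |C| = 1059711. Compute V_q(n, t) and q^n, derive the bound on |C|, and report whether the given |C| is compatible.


V_q(n, t) = 55, q^n = 40353607, Hamming bound = 733701, |C| = 1059711 > bound (violated).

Step 1: Compute V_q(n, t) = Σ_{j=0}^1 C(n, j) (q−1)^j.
  j = 0: C(9,0)·(6)^0 = 1·1 = 1.
  j = 1: C(9,1)·(6)^1 = 9·6 = 54.
  V_q(n, t) = 1 + 54 = 55.
Step 2: q^n = 7^9 = 40353607.
Step 3: Hamming bound ⌊q^n / V_q(n,t)⌋ = ⌊40353607/55⌋ = 733701.
Step 4: Compare |C| = 1059711 to 733701: violated.
The claimed |C| lies above the Hamming bound, so no 7-ary code of length 9 with d ≥ 3 can have 1059711 codewords.


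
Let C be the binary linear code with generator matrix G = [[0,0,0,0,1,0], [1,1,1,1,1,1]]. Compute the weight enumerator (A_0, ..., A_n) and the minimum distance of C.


Weight distribution: A_0 = 1, A_1 = 1, A_5 = 1, A_6 = 1. Minimum distance d = 1.

Enumerate all 2^2 = 4 messages m ∈ F_2^2.
For each, compute codeword c = mG in F_2^6, then tally its weight.
  m = 00 → c = 000000, weight = 0.
  m = 10 → c = 000010, weight = 1.
  m = 01 → c = 111111, weight = 6.
  m = 11 → c = 111101, weight = 5.
Tally weights:
  weight 0: 1 codewords.
  weight 1: 1 codewords.
  weight 5: 1 codewords.
  weight 6: 1 codewords.
Minimum distance d = smallest w > 0 with A_w > 0 = 1.
Sanity: Σ A_w = 4 = 2^2 = 4 ✓.


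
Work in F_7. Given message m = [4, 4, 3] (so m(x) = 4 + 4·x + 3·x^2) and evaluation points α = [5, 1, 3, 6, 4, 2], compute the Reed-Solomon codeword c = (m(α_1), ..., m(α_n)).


c = [1, 4, 1, 3, 5, 3]

Message polynomial: m(x) = 4 + 4·x + 3·x^2 (mod 7).
For each evaluation point α_i, compute m(α_i) mod 7:
  α_1 = 5: Horner steps 3 → 5 → 1, so m(5) = 1.
  α_2 = 1: Horner steps 3 → 0 → 4, so m(1) = 4.
  α_3 = 3: Horner steps 3 → 6 → 1, so m(3) = 1.
  α_4 = 6: Horner steps 3 → 1 → 3, so m(6) = 3.
  α_5 = 4: Horner steps 3 → 2 → 5, so m(4) = 5.
  α_6 = 2: Horner steps 3 → 3 → 3, so m(2) = 3.
Codeword c = [1, 4, 1, 3, 5, 3] ∈ F_7^6.


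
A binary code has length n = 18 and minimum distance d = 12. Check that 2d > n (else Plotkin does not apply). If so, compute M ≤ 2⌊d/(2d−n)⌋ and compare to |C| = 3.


Plotkin bound M ≤ 4; given |C| = 3 ≤ bound (satisfied).

Check applicability: 2d = 24, n = 18.
2d − n = 6 > 0, so Plotkin applies.
Compute d/(2d−n) = 12/6 ≈ 2.0000.
⌊d/(2d−n)⌋ = 2.
Plotkin bound: M ≤ 2·2 = 4.
Given |C| = 3, check: satisfied.
This |C| is below the Plotkin bound.


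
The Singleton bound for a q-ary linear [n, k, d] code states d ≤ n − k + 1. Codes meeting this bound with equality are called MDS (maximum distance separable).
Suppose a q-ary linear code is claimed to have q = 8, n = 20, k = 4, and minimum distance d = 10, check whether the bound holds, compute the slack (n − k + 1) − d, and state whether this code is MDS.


Singleton RHS = n − k + 1 = 17, slack = 7, bound satisfied, not MDS.

Singleton bound: d ≤ n − k + 1.
Here n = 20, k = 4, so n − k + 1 = 17.
Given d = 10, check d ≤ 17: YES.
Slack = (n − k + 1) − d = 7.
The code is NOT MDS (slack = 7 > 0).
Description: the claimed parameters are [20, 4, 10]_8; such a code would be non-MDS.


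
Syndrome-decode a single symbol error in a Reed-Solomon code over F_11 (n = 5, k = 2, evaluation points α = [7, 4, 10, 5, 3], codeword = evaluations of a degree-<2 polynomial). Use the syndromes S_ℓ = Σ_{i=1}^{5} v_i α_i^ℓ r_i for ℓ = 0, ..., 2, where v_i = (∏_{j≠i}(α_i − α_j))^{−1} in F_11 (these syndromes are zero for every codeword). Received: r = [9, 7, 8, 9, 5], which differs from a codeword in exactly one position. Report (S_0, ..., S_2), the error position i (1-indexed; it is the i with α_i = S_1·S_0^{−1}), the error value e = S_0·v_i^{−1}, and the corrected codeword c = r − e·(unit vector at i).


S = (8, 1, 7), error at position 1, error magnitude e = 7, c = [2, 7, 8, 9, 5].

Step 1: column multipliers v_i = (∏_{j≠i}(α_i − α_j))^{−1} mod 11.
  i = 1 (α = 7): (7−4)(7−10)(7−5)(7−3) = 3·(−3)·2·4 = −72 ≡ 5, so v_1 = 5^{−1} = 9 (mod 11).
  i = 2 (α = 4): (4−7)(4−10)(4−5)(4−3) = (−3)·(−6)·(−1)·1 = −18 ≡ 4, so v_2 = 4^{−1} = 3 (mod 11).
  i = 3 (α = 10): (10−7)(10−4)(10−5)(10−3) = 3·6·5·7 = 630 ≡ 3, so v_3 = 3^{−1} = 4 (mod 11).
  i = 4 (α = 5): (5−7)(5−4)(5−10)(5−3) = (−2)·1·(−5)·2 = 20 ≡ 9, so v_4 = 9^{−1} = 5 (mod 11).
  i = 5 (α = 3): (3−7)(3−4)(3−10)(3−5) = (−4)·(−1)·(−7)·(−2) = 56 ≡ 1, so v_5 = 1^{−1} = 1 (mod 11).
  v = [9, 3, 4, 5, 1].
Step 2: syndromes of r = [9, 7, 8, 9, 5] (all sums mod 11).
  S_0 = Σ v_i r_i = 9·9 + 3·7 + 4·8 + 5·9 + 1·5 = 184 ≡ 8.
  S_1 = Σ v_i α_i r_i = 9·7·9 + 3·4·7 + 4·10·8 + 5·5·9 + 1·3·5 = 1211 ≡ 1.
  α_i^2 mod 11 = [5, 5, 1, 3, 9].
  S_2 = Σ v_i α_i^2 r_i = 9·5·9 + 3·5·7 + 4·1·8 + 5·3·9 + 1·9·5 = 722 ≡ 7.
  S = (8, 1, 7) ≠ 0, so r is not a codeword (an error is present).
Step 3: locate the error. For a single error e at position i, S_ℓ = v_i·e·α_i^ℓ, so α_err = S_1/S_0.
  S_0^{−1} = 8^{−1} = 7 (mod 11), so α_err = 1·7 = 7 ≡ 7 = α_1. Error position i = 1.
  Consistency check: S_2/S_1 = 7·1 = 7 ≡ 7 = α_err ✓ (single-error assumption holds).
Step 4: error magnitude e = S_0/v_1 = S_0·∏_{j≠1}(α_1 − α_j) = 8·5 = 40 ≡ 7 (mod 11).
Step 5: correct position 1: c_1 = r_1 − e = 9 − 7 ≡ 2 (mod 11). Hence c = [2, 7, 8, 9, 5].
  Check: interpolating c through the α_i gives m(x) = 10 + 2·x (degree < 2) with m(α_i) = c_i for every i, so c is indeed a codeword.


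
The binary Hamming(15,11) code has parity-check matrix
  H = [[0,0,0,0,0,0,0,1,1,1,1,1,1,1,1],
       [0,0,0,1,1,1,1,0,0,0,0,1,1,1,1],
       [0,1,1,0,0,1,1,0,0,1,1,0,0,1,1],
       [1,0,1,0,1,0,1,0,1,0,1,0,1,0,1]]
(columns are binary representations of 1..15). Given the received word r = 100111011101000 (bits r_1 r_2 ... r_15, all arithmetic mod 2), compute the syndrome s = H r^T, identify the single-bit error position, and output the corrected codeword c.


s = (0, 0, 0, 1)^T, error position = 1, corrected codeword c = 000111011101000

Compute s = H r^T mod 2 one row at a time:
  s_1 = 1 + 1 + 1 + 0 + 1 + 0 + 0 + 0 = 4 ≡ 0 (mod 2).
  s_2 = 1 + 1 + 1 + 0 + 1 + 0 + 0 + 0 = 4 ≡ 0 (mod 2).
  s_3 = 0 + 0 + 1 + 0 + 1 + 0 + 0 + 0 = 2 ≡ 0 (mod 2).
  s_4 = 1 + 0 + 1 + 0 + 1 + 0 + 0 + 0 = 3 ≡ 1 (mod 2).
s = (0, 0, 0, 1)^T — this equals column 1 of H (binary 0001), so error is at position 1.
Correct: flip bit 1 of r = 100111011101000 to get c = 000111011101000.
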